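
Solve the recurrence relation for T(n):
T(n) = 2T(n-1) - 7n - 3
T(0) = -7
First-order linear with linear forcing.
Homogeneous solution: T_h(n) = A·(2)^n.
Try particular T_p(n) = pn + q. Substituting:
  pn + q = 2(p(n-1) + q) - 7n - 3.
Matching the n-coefficient: p = 2p - 7 ⇒ p = 7.
Matching constants: q = -2p + 2q - 3 ⇒ q = 17.
General: T(n) = A·(2)^n + 7 n + 17.
Apply T(0) = -7: A + 17 = -7 ⇒ A = -24.
So T(n) = - 24 \cdot 2^{n} + 7 n + 17.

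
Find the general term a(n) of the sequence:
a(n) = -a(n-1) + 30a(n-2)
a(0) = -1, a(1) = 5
Characteristic equation: x² + x - 30 = 0, which factors as (x - (5))(x - (-6)) = 0.
Roots r₁ = 5, r₂ = -6 (distinct).
General solution: a(n) = A·(5)^n + B·(-6)^n.
From a(0) = -1: A + B = -1.
From a(1) = 5: 5A - 6B = 5.
Solving: A = - \frac{1}{11}, B = - \frac{10}{11}.
So a(n) = - \frac{10 \left(-6\right)^{n}}{11} - \frac{5^{n}}{11}.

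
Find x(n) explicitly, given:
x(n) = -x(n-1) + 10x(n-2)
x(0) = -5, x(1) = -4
Characteristic equation: x² + x - 10 = 0.
Discriminant Δ = (-1)² + 4·(10) = 41.
Roots r₁,₂ = (-1 ± √41)/2, so r₁ = - \frac{1}{2} + \frac{\sqrt{41}}{2}, r₂ = - \frac{\sqrt{41}}{2} - \frac{1}{2}.
General solution: x(n) = A·r₁^n + B·r₂^n.
From the initial conditions, A + B = -5 and r₁A + r₂B = -4.
Since r₁ - r₂ = √41: A = (-4 - (-5)r₂)/√41 = - \frac{5}{2} - \frac{13 \sqrt{41}}{82}, and B = -5 - A = - \frac{5}{2} + \frac{13 \sqrt{41}}{82}.
So x(n) = \left(- \frac{5}{2} - \frac{13 \sqrt{41}}{82}\right)\left(- \frac{1}{2} + \frac{\sqrt{41}}{2}\right)^n + \left(- \frac{5}{2} + \frac{13 \sqrt{41}}{82}\right)\left(- \frac{\sqrt{41}}{2} - \frac{1}{2}\right)^n.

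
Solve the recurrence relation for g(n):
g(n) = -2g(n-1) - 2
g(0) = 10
First-order linear non-homogeneous.
Homogeneous solution: g_h(n) = A·(-2)^n.
Try constant particular solution g_p = K: K = -2K - 2 ⇒ K = - \frac{2}{3}.
General: g(n) = A·(-2)^n - \frac{2}{3}.
Apply g(0) = 10: A - \frac{2}{3} = 10 ⇒ A = \frac{32}{3}.
So g(n) = \frac{32 \left(-2\right)^{n}}{3} - \frac{2}{3}.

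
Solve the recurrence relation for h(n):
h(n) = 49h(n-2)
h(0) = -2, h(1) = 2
Characteristic equation: x² - 49 = 0, which factors as (x - (-7))(x - (7)) = 0.
Roots r₁ = -7, r₂ = 7 (distinct).
General solution: h(n) = A·(-7)^n + B·(7)^n.
From h(0) = -2: A + B = -2.
From h(1) = 2: -7A + 7B = 2.
Solving: A = - \frac{8}{7}, B = - \frac{6}{7}.
So h(n) = - \frac{8 \left(-7\right)^{n}}{7} - \frac{6 \cdot 7^{n}}{7}.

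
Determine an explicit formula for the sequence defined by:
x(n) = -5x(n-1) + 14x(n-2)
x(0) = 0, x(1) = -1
Characteristic equation: x² + 5x - 14 = 0, which factors as (x - (2))(x - (-7)) = 0.
Roots r₁ = 2, r₂ = -7 (distinct).
General solution: x(n) = A·(2)^n + B·(-7)^n.
From x(0) = 0: A + B = 0.
From x(1) = -1: 2A - 7B = -1.
Solving: A = - \frac{1}{9}, B = \frac{1}{9}.
So x(n) = \frac{\left(-7\right)^{n}}{9} - \frac{2^{n}}{9}.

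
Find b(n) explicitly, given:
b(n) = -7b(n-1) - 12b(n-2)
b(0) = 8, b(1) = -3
Characteristic equation: x² + 7x + 12 = 0, which factors as (x - (-3))(x - (-4)) = 0.
Roots r₁ = -3, r₂ = -4 (distinct).
General solution: b(n) = A·(-3)^n + B·(-4)^n.
From b(0) = 8: A + B = 8.
From b(1) = -3: -3A - 4B = -3.
Solving: A = 29, B = -21.
So b(n) = 29 \left(-3\right)^{n} - 21 \left(-4\right)^{n}.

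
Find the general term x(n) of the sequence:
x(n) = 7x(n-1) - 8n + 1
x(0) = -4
First-order linear with linear forcing.
Homogeneous solution: x_h(n) = A·(7)^n.
Try particular x_p(n) = pn + q. Substituting:
  pn + q = 7(p(n-1) + q) - 8n + 1.
Matching the n-coefficient: p = 7p - 8 ⇒ p = \frac{4}{3}.
Matching constants: q = -7p + 7q + 1 ⇒ q = \frac{25}{18}.
General: x(n) = A·(7)^n + \frac{4 n}{3} + \frac{25}{18}.
Apply x(0) = -4: A + \frac{25}{18} = -4 ⇒ A = - \frac{97}{18}.
So x(n) = - \frac{97 \cdot 7^{n}}{18} + \frac{4 n}{3} + \frac{25}{18}.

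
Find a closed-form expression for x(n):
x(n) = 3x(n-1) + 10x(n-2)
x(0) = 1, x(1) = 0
Characteristic equation: x² - 3x - 10 = 0, which factors as (x - (-2))(x - (5)) = 0.
Roots r₁ = -2, r₂ = 5 (distinct).
General solution: x(n) = A·(-2)^n + B·(5)^n.
From x(0) = 1: A + B = 1.
From x(1) = 0: -2A + 5B = 0.
Solving: A = \frac{5}{7}, B = \frac{2}{7}.
So x(n) = \frac{5 \left(-2\right)^{n}}{7} + \frac{2 \cdot 5^{n}}{7}.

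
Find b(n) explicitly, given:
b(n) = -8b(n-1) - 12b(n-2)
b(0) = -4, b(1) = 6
Characteristic equation: x² + 8x + 12 = 0, which factors as (x - (-2))(x - (-6)) = 0.
Roots r₁ = -2, r₂ = -6 (distinct).
General solution: b(n) = A·(-2)^n + B·(-6)^n.
From b(0) = -4: A + B = -4.
From b(1) = 6: -2A - 6B = 6.
Solving: A = - \frac{9}{2}, B = \frac{1}{2}.
So b(n) = - \frac{9 \left(-2\right)^{n}}{2} + \frac{\left(-6\right)^{n}}{2}.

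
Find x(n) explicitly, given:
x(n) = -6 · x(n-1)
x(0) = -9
Pure geometric recurrence with ratio -6.
By induction x(n) = x(0) · (-6)^n = - 9 \left(-6\right)^{n}.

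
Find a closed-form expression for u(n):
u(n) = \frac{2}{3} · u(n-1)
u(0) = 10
Pure geometric recurrence with ratio \frac{2}{3}.
By induction u(n) = u(0) · (\frac{2}{3})^n = 10 \left(\frac{2}{3}\right)^{n}.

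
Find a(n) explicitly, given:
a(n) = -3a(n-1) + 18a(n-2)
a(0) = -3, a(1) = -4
Characteristic equation: x² + 3x - 18 = 0, which factors as (x - (-6))(x - (3)) = 0.
Roots r₁ = -6, r₂ = 3 (distinct).
General solution: a(n) = A·(-6)^n + B·(3)^n.
From a(0) = -3: A + B = -3.
From a(1) = -4: -6A + 3B = -4.
Solving: A = - \frac{5}{9}, B = - \frac{22}{9}.
So a(n) = - \frac{5 \left(-6\right)^{n}}{9} - \frac{22 \cdot 3^{n}}{9}.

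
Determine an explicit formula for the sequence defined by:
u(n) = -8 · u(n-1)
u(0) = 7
Pure geometric recurrence with ratio -8.
By induction u(n) = u(0) · (-8)^n = 7 \left(-8\right)^{n}.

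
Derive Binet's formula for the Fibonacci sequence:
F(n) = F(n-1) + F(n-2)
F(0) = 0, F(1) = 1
This is the Fibonacci sequence.
Characteristic equation: x² - x - 1 = 0; roots r₁ = \frac{1}{2} + \frac{\sqrt{5}}{2}, r₂ = \frac{1}{2} - \frac{\sqrt{5}}{2}.
General: F(n) = A·r₁^n + B·r₂^n. Solving with F(0)=0, F(1)=1 gives A = \frac{\sqrt{5}}{5}, B = - \frac{\sqrt{5}}{5}.
So F(n) = \frac{2^{- n} \sqrt{5} \left(- \left(1 - \sqrt{5}\right)^{n} + \left(1 + \sqrt{5}\right)^{n}\right)}{5}.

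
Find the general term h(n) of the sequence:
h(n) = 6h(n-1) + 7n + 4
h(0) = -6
First-order linear with linear forcing.
Homogeneous solution: h_h(n) = A·(6)^n.
Try particular h_p(n) = pn + q. Substituting:
  pn + q = 6(p(n-1) + q) + 7n + 4.
Matching the n-coefficient: p = 6p + 7 ⇒ p = - \frac{7}{5}.
Matching constants: q = -6p + 6q + 4 ⇒ q = - \frac{62}{25}.
General: h(n) = A·(6)^n - \frac{7 n}{5} - \frac{62}{25}.
Apply h(0) = -6: A - \frac{62}{25} = -6 ⇒ A = - \frac{88}{25}.
So h(n) = - \frac{88 \cdot 6^{n}}{25} - \frac{7 n}{5} - \frac{62}{25}.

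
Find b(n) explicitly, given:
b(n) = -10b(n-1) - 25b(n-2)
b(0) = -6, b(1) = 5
Characteristic equation: x² + 10x + 25 = 0, which is (x - (-5))².
Repeated root r = -5.
General solution: b(n) = (A + Bn)·(-5)^n.
From b(0) = -6: A = -6.
From b(1) = 5: (A + B)·(-5) = 5 ⇒ B = 5.
So b(n) = \left(5 n - 6\right) \cdot (-5)^n.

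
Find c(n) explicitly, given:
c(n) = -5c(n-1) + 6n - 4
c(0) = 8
First-order linear with linear forcing.
Homogeneous solution: c_h(n) = A·(-5)^n.
Try particular c_p(n) = pn + q. Substituting:
  pn + q = -5(p(n-1) + q) + 6n - 4.
Matching the n-coefficient: p = -5p + 6 ⇒ p = 1.
Matching constants: q = 5p - 5q - 4 ⇒ q = \frac{1}{6}.
General: c(n) = A·(-5)^n + n + \frac{1}{6}.
Apply c(0) = 8: A + \frac{1}{6} = 8 ⇒ A = \frac{47}{6}.
So c(n) = \frac{47 \left(-5\right)^{n}}{6} + n + \frac{1}{6}.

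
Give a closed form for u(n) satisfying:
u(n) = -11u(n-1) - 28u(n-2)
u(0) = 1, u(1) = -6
Characteristic equation: x² + 11x + 28 = 0, which factors as (x - (-7))(x - (-4)) = 0.
Roots r₁ = -7, r₂ = -4 (distinct).
General solution: u(n) = A·(-7)^n + B·(-4)^n.
From u(0) = 1: A + B = 1.
From u(1) = -6: -7A - 4B = -6.
Solving: A = \frac{2}{3}, B = \frac{1}{3}.
So u(n) = \frac{\left(-4\right)^{n}}{3} + \frac{2 \left(-7\right)^{n}}{3}.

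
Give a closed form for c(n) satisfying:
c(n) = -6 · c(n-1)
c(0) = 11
Pure geometric recurrence with ratio -6.
By induction c(n) = c(0) · (-6)^n = 11 \left(-6\right)^{n}.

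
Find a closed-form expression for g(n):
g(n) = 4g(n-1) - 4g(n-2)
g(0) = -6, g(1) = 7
Characteristic equation: x² - 4x + 4 = 0, which is (x - (2))².
Repeated root r = 2.
General solution: g(n) = (A + Bn)·(2)^n.
From g(0) = -6: A = -6.
From g(1) = 7: (A + B)·(2) = 7 ⇒ B = \frac{19}{2}.
So g(n) = \left(\frac{19 n}{2} - 6\right) \cdot (2)^n.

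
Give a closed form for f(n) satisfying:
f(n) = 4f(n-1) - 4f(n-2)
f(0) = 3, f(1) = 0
Characteristic equation: x² - 4x + 4 = 0, which is (x - (2))².
Repeated root r = 2.
General solution: f(n) = (A + Bn)·(2)^n.
From f(0) = 3: A = 3.
From f(1) = 0: (A + B)·(2) = 0 ⇒ B = -3.
So f(n) = \left(3 - 3 n\right) \cdot (2)^n.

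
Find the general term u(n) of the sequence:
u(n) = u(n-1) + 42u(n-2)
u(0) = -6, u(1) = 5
Characteristic equation: x² - x - 42 = 0, which factors as (x - (7))(x - (-6)) = 0.
Roots r₁ = 7, r₂ = -6 (distinct).
General solution: u(n) = A·(7)^n + B·(-6)^n.
From u(0) = -6: A + B = -6.
From u(1) = 5: 7A - 6B = 5.
Solving: A = - \frac{31}{13}, B = - \frac{47}{13}.
So u(n) = - \frac{47 \left(-6\right)^{n}}{13} - \frac{31 \cdot 7^{n}}{13}.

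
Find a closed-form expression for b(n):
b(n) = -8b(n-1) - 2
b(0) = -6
First-order linear non-homogeneous.
Homogeneous solution: b_h(n) = A·(-8)^n.
Try constant particular solution b_p = K: K = -8K - 2 ⇒ K = - \frac{2}{9}.
General: b(n) = A·(-8)^n - \frac{2}{9}.
Apply b(0) = -6: A - \frac{2}{9} = -6 ⇒ A = - \frac{52}{9}.
So b(n) = - \frac{52 \left(-8\right)^{n}}{9} - \frac{2}{9}.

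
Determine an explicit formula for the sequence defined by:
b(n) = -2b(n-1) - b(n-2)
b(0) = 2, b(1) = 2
Characteristic equation: x² + 2x + 1 = 0, which is (x - (-1))².
Repeated root r = -1.
General solution: b(n) = (A + Bn)·(-1)^n.
From b(0) = 2: A = 2.
From b(1) = 2: (A + B)·(-1) = 2 ⇒ B = -4.
So b(n) = \left(2 - 4 n\right) \cdot (-1)^n.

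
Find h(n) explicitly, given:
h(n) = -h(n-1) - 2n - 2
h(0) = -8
First-order linear with linear forcing.
Homogeneous solution: h_h(n) = A·(-1)^n.
Try particular h_p(n) = pn + q. Substituting:
  pn + q = -(p(n-1) + q) - 2n - 2.
Matching the n-coefficient: p = -p - 2 ⇒ p = -1.
Matching constants: q = p - q - 2 ⇒ q = - \frac{3}{2}.
General: h(n) = A·(-1)^n - n - \frac{3}{2}.
Apply h(0) = -8: A - \frac{3}{2} = -8 ⇒ A = - \frac{13}{2}.
So h(n) = - \frac{13 \left(-1\right)^{n}}{2} - n - \frac{3}{2}.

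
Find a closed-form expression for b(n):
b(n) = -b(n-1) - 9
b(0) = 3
First-order linear non-homogeneous.
Homogeneous solution: b_h(n) = A·(-1)^n.
Try constant particular solution b_p = K: K = -K - 9 ⇒ K = - \frac{9}{2}.
General: b(n) = A·(-1)^n - \frac{9}{2}.
Apply b(0) = 3: A - \frac{9}{2} = 3 ⇒ A = \frac{15}{2}.
So b(n) = \frac{15 \left(-1\right)^{n}}{2} - \frac{9}{2}.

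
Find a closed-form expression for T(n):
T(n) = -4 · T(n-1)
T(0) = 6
Pure geometric recurrence with ratio -4.
By induction T(n) = T(0) · (-4)^n = 6 \left(-4\right)^{n}.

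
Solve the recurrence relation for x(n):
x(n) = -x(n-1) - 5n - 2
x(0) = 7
First-order linear with linear forcing.
Homogeneous solution: x_h(n) = A·(-1)^n.
Try particular x_p(n) = pn + q. Substituting:
  pn + q = -(p(n-1) + q) - 5n - 2.
Matching the n-coefficient: p = -p - 5 ⇒ p = - \frac{5}{2}.
Matching constants: q = p - q - 2 ⇒ q = - \frac{9}{4}.
General: x(n) = A·(-1)^n - \frac{5 n}{2} - \frac{9}{4}.
Apply x(0) = 7: A - \frac{9}{4} = 7 ⇒ A = \frac{37}{4}.
So x(n) = \frac{37 \left(-1\right)^{n}}{4} - \frac{5 n}{2} - \frac{9}{4}.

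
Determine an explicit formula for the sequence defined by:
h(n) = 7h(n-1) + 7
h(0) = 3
First-order linear non-homogeneous.
Homogeneous solution: h_h(n) = A·(7)^n.
Try constant particular solution h_p = K: K = 7K + 7 ⇒ K = - \frac{7}{6}.
General: h(n) = A·(7)^n - \frac{7}{6}.
Apply h(0) = 3: A - \frac{7}{6} = 3 ⇒ A = \frac{25}{6}.
So h(n) = \frac{25 \cdot 7^{n}}{6} - \frac{7}{6}.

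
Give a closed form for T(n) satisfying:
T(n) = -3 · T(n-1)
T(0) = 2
Pure geometric recurrence with ratio -3.
By induction T(n) = T(0) · (-3)^n = 2 \left(-3\right)^{n}.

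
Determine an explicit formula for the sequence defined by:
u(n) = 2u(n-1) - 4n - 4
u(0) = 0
First-order linear with linear forcing.
Homogeneous solution: u_h(n) = A·(2)^n.
Try particular u_p(n) = pn + q. Substituting:
  pn + q = 2(p(n-1) + q) - 4n - 4.
Matching the n-coefficient: p = 2p - 4 ⇒ p = 4.
Matching constants: q = -2p + 2q - 4 ⇒ q = 12.
General: u(n) = A·(2)^n + 4 n + 12.
Apply u(0) = 0: A + 12 = 0 ⇒ A = -12.
So u(n) = - 12 \cdot 2^{n} + 4 n + 12.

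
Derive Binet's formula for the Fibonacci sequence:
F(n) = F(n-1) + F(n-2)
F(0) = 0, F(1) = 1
This is the Fibonacci sequence.
Characteristic equation: x² - x - 1 = 0; roots r₁ = \frac{1}{2} + \frac{\sqrt{5}}{2}, r₂ = \frac{1}{2} - \frac{\sqrt{5}}{2}.
General: F(n) = A·r₁^n + B·r₂^n. Solving with F(0)=0, F(1)=1 gives A = \frac{\sqrt{5}}{5}, B = - \frac{\sqrt{5}}{5}.
So F(n) = \frac{2^{- n} \sqrt{5} \left(- \left(1 - \sqrt{5}\right)^{n} + \left(1 + \sqrt{5}\right)^{n}\right)}{5}.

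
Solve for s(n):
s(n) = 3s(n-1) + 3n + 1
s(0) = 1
First-order linear with linear forcing.
Homogeneous solution: s_h(n) = A·(3)^n.
Try particular s_p(n) = pn + q. Substituting:
  pn + q = 3(p(n-1) + q) + 3n + 1.
Matching the n-coefficient: p = 3p + 3 ⇒ p = - \frac{3}{2}.
Matching constants: q = -3p + 3q + 1 ⇒ q = - \frac{11}{4}.
General: s(n) = A·(3)^n - \frac{3 n}{2} - \frac{11}{4}.
Apply s(0) = 1: A - \frac{11}{4} = 1 ⇒ A = \frac{15}{4}.
So s(n) = \frac{15 \cdot 3^{n}}{4} - \frac{3 n}{2} - \frac{11}{4}.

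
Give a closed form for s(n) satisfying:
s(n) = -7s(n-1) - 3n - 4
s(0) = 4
First-order linear with linear forcing.
Homogeneous solution: s_h(n) = A·(-7)^n.
Try particular s_p(n) = pn + q. Substituting:
  pn + q = -7(p(n-1) + q) - 3n - 4.
Matching the n-coefficient: p = -7p - 3 ⇒ p = - \frac{3}{8}.
Matching constants: q = 7p - 7q - 4 ⇒ q = - \frac{53}{64}.
General: s(n) = A·(-7)^n - \frac{3 n}{8} - \frac{53}{64}.
Apply s(0) = 4: A - \frac{53}{64} = 4 ⇒ A = \frac{309}{64}.
So s(n) = \frac{309 \left(-7\right)^{n}}{64} - \frac{3 n}{8} - \frac{53}{64}.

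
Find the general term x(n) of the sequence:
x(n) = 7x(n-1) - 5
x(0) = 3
First-order linear non-homogeneous.
Homogeneous solution: x_h(n) = A·(7)^n.
Try constant particular solution x_p = K: K = 7K - 5 ⇒ K = \frac{5}{6}.
General: x(n) = A·(7)^n + \frac{5}{6}.
Apply x(0) = 3: A + \frac{5}{6} = 3 ⇒ A = \frac{13}{6}.
So x(n) = \frac{13 \cdot 7^{n}}{6} + \frac{5}{6}.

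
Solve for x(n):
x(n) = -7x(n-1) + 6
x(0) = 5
First-order linear non-homogeneous.
Homogeneous solution: x_h(n) = A·(-7)^n.
Try constant particular solution x_p = K: K = -7K + 6 ⇒ K = \frac{3}{4}.
General: x(n) = A·(-7)^n + \frac{3}{4}.
Apply x(0) = 5: A + \frac{3}{4} = 5 ⇒ A = \frac{17}{4}.
So x(n) = \frac{17 \left(-7\right)^{n}}{4} + \frac{3}{4}.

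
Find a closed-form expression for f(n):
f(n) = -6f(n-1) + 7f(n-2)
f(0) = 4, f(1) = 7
Characteristic equation: x² + 6x - 7 = 0, which factors as (x - (-7))(x - (1)) = 0.
Roots r₁ = -7, r₂ = 1 (distinct).
General solution: f(n) = A·(-7)^n + B·(1)^n.
From f(0) = 4: A + B = 4.
From f(1) = 7: -7A + B = 7.
Solving: A = - \frac{3}{8}, B = \frac{35}{8}.
So f(n) = \frac{35}{8} - \frac{3 \left(-7\right)^{n}}{8}.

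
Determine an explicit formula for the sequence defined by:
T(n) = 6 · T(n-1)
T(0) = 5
Pure geometric recurrence with ratio 6.
By induction T(n) = T(0) · (6)^n = 5 \cdot 6^{n}.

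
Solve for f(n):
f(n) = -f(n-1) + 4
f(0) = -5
First-order linear non-homogeneous.
Homogeneous solution: f_h(n) = A·(-1)^n.
Try constant particular solution f_p = K: K = -K + 4 ⇒ K = 2.
General: f(n) = A·(-1)^n + 2.
Apply f(0) = -5: A + 2 = -5 ⇒ A = -7.
So f(n) = 2 - 7 \left(-1\right)^{n}.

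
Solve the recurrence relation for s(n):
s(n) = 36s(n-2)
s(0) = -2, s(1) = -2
Characteristic equation: x² - 36 = 0, which factors as (x - (-6))(x - (6)) = 0.
Roots r₁ = -6, r₂ = 6 (distinct).
General solution: s(n) = A·(-6)^n + B·(6)^n.
From s(0) = -2: A + B = -2.
From s(1) = -2: -6A + 6B = -2.
Solving: A = - \frac{5}{6}, B = - \frac{7}{6}.
So s(n) = - \frac{5 \left(-6\right)^{n}}{6} - \frac{7 \cdot 6^{n}}{6}.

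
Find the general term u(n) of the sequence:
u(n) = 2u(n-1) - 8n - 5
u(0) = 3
First-order linear with linear forcing.
Homogeneous solution: u_h(n) = A·(2)^n.
Try particular u_p(n) = pn + q. Substituting:
  pn + q = 2(p(n-1) + q) - 8n - 5.
Matching the n-coefficient: p = 2p - 8 ⇒ p = 8.
Matching constants: q = -2p + 2q - 5 ⇒ q = 21.
General: u(n) = A·(2)^n + 8 n + 21.
Apply u(0) = 3: A + 21 = 3 ⇒ A = -18.
So u(n) = - 18 \cdot 2^{n} + 8 n + 21.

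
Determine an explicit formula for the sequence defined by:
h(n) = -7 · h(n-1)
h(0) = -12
Pure geometric recurrence with ratio -7.
By induction h(n) = h(0) · (-7)^n = - 12 \left(-7\right)^{n}.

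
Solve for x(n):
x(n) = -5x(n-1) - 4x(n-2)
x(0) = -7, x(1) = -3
Characteristic equation: x² + 5x + 4 = 0, which factors as (x - (-4))(x - (-1)) = 0.
Roots r₁ = -4, r₂ = -1 (distinct).
General solution: x(n) = A·(-4)^n + B·(-1)^n.
From x(0) = -7: A + B = -7.
From x(1) = -3: -4A - B = -3.
Solving: A = \frac{10}{3}, B = - \frac{31}{3}.
So x(n) = - \frac{31 \left(-1\right)^{n}}{3} + \frac{10 \left(-4\right)^{n}}{3}.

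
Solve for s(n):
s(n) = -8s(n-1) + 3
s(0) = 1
First-order linear non-homogeneous.
Homogeneous solution: s_h(n) = A·(-8)^n.
Try constant particular solution s_p = K: K = -8K + 3 ⇒ K = \frac{1}{3}.
General: s(n) = A·(-8)^n + \frac{1}{3}.
Apply s(0) = 1: A + \frac{1}{3} = 1 ⇒ A = \frac{2}{3}.
So s(n) = \frac{2 \left(-8\right)^{n}}{3} + \frac{1}{3}.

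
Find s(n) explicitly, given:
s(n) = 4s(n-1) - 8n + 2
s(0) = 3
First-order linear with linear forcing.
Homogeneous solution: s_h(n) = A·(4)^n.
Try particular s_p(n) = pn + q. Substituting:
  pn + q = 4(p(n-1) + q) - 8n + 2.
Matching the n-coefficient: p = 4p - 8 ⇒ p = \frac{8}{3}.
Matching constants: q = -4p + 4q + 2 ⇒ q = \frac{26}{9}.
General: s(n) = A·(4)^n + \frac{8 n}{3} + \frac{26}{9}.
Apply s(0) = 3: A + \frac{26}{9} = 3 ⇒ A = \frac{1}{9}.
So s(n) = \frac{4^{n}}{9} + \frac{8 n}{3} + \frac{26}{9}.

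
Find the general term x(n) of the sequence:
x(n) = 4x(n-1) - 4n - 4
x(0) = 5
First-order linear with linear forcing.
Homogeneous solution: x_h(n) = A·(4)^n.
Try particular x_p(n) = pn + q. Substituting:
  pn + q = 4(p(n-1) + q) - 4n - 4.
Matching the n-coefficient: p = 4p - 4 ⇒ p = \frac{4}{3}.
Matching constants: q = -4p + 4q - 4 ⇒ q = \frac{28}{9}.
General: x(n) = A·(4)^n + \frac{4 n}{3} + \frac{28}{9}.
Apply x(0) = 5: A + \frac{28}{9} = 5 ⇒ A = \frac{17}{9}.
So x(n) = \frac{17 \cdot 4^{n}}{9} + \frac{4 n}{3} + \frac{28}{9}.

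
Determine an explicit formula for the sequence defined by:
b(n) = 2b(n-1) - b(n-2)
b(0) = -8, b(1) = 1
Characteristic equation: x² - 2x + 1 = 0, which is (x - (1))².
Repeated root r = 1.
General solution: b(n) = (A + Bn)·(1)^n.
From b(0) = -8: A = -8.
From b(1) = 1: (A + B)·(1) = 1 ⇒ B = 9.
So b(n) = \left(9 n - 8\right) \cdot (1)^n.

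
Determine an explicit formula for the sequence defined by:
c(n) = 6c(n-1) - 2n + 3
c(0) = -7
First-order linear with linear forcing.
Homogeneous solution: c_h(n) = A·(6)^n.
Try particular c_p(n) = pn + q. Substituting:
  pn + q = 6(p(n-1) + q) - 2n + 3.
Matching the n-coefficient: p = 6p - 2 ⇒ p = \frac{2}{5}.
Matching constants: q = -6p + 6q + 3 ⇒ q = - \frac{3}{25}.
General: c(n) = A·(6)^n + \frac{2 n}{5} - \frac{3}{25}.
Apply c(0) = -7: A - \frac{3}{25} = -7 ⇒ A = - \frac{172}{25}.
So c(n) = - \frac{172 \cdot 6^{n}}{25} + \frac{2 n}{5} - \frac{3}{25}.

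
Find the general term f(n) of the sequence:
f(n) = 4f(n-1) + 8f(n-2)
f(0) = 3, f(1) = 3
Characteristic equation: x² - 4x - 8 = 0.
Discriminant Δ = (4)² + 4·(8) = 48.
Roots r₁,₂ = (4 ± √48)/2, so r₁ = 2 + 2 \sqrt{3}, r₂ = 2 - 2 \sqrt{3}.
General solution: f(n) = A·r₁^n + B·r₂^n.
From the initial conditions, A + B = 3 and r₁A + r₂B = 3.
Since r₁ - r₂ = √48: A = (3 - (3)r₂)/√48 = \frac{3}{2} - \frac{\sqrt{3}}{4}, and B = 3 - A = \frac{\sqrt{3}}{4} + \frac{3}{2}.
So f(n) = \left(\frac{3}{2} - \frac{\sqrt{3}}{4}\right)\left(2 + 2 \sqrt{3}\right)^n + \left(\frac{\sqrt{3}}{4} + \frac{3}{2}\right)\left(2 - 2 \sqrt{3}\right)^n.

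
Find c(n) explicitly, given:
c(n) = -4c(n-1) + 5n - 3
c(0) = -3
First-order linear with linear forcing.
Homogeneous solution: c_h(n) = A·(-4)^n.
Try particular c_p(n) = pn + q. Substituting:
  pn + q = -4(p(n-1) + q) + 5n - 3.
Matching the n-coefficient: p = -4p + 5 ⇒ p = 1.
Matching constants: q = 4p - 4q - 3 ⇒ q = \frac{1}{5}.
General: c(n) = A·(-4)^n + n + \frac{1}{5}.
Apply c(0) = -3: A + \frac{1}{5} = -3 ⇒ A = - \frac{16}{5}.
So c(n) = - \frac{16 \left(-4\right)^{n}}{5} + n + \frac{1}{5}.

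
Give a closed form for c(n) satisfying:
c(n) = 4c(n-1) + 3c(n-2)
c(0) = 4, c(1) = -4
Characteristic equation: x² - 4x - 3 = 0.
Discriminant Δ = (4)² + 4·(3) = 28.
Roots r₁,₂ = (4 ± √28)/2, so r₁ = 2 + \sqrt{7}, r₂ = 2 - \sqrt{7}.
General solution: c(n) = A·r₁^n + B·r₂^n.
From the initial conditions, A + B = 4 and r₁A + r₂B = -4.
Since r₁ - r₂ = √28: A = (-4 - (4)r₂)/√28 = 2 - \frac{6 \sqrt{7}}{7}, and B = 4 - A = 2 + \frac{6 \sqrt{7}}{7}.
So c(n) = \left(2 - \frac{6 \sqrt{7}}{7}\right)\left(2 + \sqrt{7}\right)^n + \left(2 + \frac{6 \sqrt{7}}{7}\right)\left(2 - \sqrt{7}\right)^n.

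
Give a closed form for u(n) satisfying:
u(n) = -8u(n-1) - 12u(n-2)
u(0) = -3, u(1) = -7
Characteristic equation: x² + 8x + 12 = 0, which factors as (x - (-6))(x - (-2)) = 0.
Roots r₁ = -6, r₂ = -2 (distinct).
General solution: u(n) = A·(-6)^n + B·(-2)^n.
From u(0) = -3: A + B = -3.
From u(1) = -7: -6A - 2B = -7.
Solving: A = \frac{13}{4}, B = - \frac{25}{4}.
So u(n) = - \frac{25 \left(-2\right)^{n}}{4} + \frac{13 \left(-6\right)^{n}}{4}.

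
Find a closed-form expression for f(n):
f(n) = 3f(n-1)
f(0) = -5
This is a homogeneous first-order recurrence with ratio 3.
By induction f(n) = f(0) · (3)^n = - 5 \cdot 3^{n}.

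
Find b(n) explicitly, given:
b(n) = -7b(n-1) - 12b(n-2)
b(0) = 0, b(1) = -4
Characteristic equation: x² + 7x + 12 = 0, which factors as (x - (-3))(x - (-4)) = 0.
Roots r₁ = -3, r₂ = -4 (distinct).
General solution: b(n) = A·(-3)^n + B·(-4)^n.
From b(0) = 0: A + B = 0.
From b(1) = -4: -3A - 4B = -4.
Solving: A = -4, B = 4.
So b(n) = - 4 \left(-3\right)^{n} + 4 \left(-4\right)^{n}.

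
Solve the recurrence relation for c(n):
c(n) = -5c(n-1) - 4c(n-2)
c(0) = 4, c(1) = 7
Characteristic equation: x² + 5x + 4 = 0, which factors as (x - (-4))(x - (-1)) = 0.
Roots r₁ = -4, r₂ = -1 (distinct).
General solution: c(n) = A·(-4)^n + B·(-1)^n.
From c(0) = 4: A + B = 4.
From c(1) = 7: -4A - B = 7.
Solving: A = - \frac{11}{3}, B = \frac{23}{3}.
So c(n) = \frac{23 \left(-1\right)^{n}}{3} - \frac{11 \left(-4\right)^{n}}{3}.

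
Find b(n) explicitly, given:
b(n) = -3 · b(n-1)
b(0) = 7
Pure geometric recurrence with ratio -3.
By induction b(n) = b(0) · (-3)^n = 7 \left(-3\right)^{n}.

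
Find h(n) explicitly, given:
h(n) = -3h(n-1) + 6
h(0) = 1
First-order linear non-homogeneous.
Homogeneous solution: h_h(n) = A·(-3)^n.
Try constant particular solution h_p = K: K = -3K + 6 ⇒ K = \frac{3}{2}.
General: h(n) = A·(-3)^n + \frac{3}{2}.
Apply h(0) = 1: A + \frac{3}{2} = 1 ⇒ A = - \frac{1}{2}.
So h(n) = \frac{3}{2} - \frac{\left(-3\right)^{n}}{2}.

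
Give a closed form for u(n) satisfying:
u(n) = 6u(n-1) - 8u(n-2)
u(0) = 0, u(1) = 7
Characteristic equation: x² - 6x + 8 = 0, which factors as (x - (2))(x - (4)) = 0.
Roots r₁ = 2, r₂ = 4 (distinct).
General solution: u(n) = A·(2)^n + B·(4)^n.
From u(0) = 0: A + B = 0.
From u(1) = 7: 2A + 4B = 7.
Solving: A = - \frac{7}{2}, B = \frac{7}{2}.
So u(n) = - \frac{7 \cdot 2^{n}}{2} + \frac{7 \cdot 4^{n}}{2}.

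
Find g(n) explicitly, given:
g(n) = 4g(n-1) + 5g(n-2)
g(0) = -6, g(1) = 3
Characteristic equation: x² - 4x - 5 = 0, which factors as (x - (-1))(x - (5)) = 0.
Roots r₁ = -1, r₂ = 5 (distinct).
General solution: g(n) = A·(-1)^n + B·(5)^n.
From g(0) = -6: A + B = -6.
From g(1) = 3: -A + 5B = 3.
Solving: A = - \frac{11}{2}, B = - \frac{1}{2}.
So g(n) = - \frac{11 \left(-1\right)^{n}}{2} - \frac{5^{n}}{2}.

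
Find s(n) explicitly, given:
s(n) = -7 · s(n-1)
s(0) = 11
Pure geometric recurrence with ratio -7.
By induction s(n) = s(0) · (-7)^n = 11 \left(-7\right)^{n}.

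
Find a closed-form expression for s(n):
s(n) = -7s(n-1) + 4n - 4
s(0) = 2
First-order linear with linear forcing.
Homogeneous solution: s_h(n) = A·(-7)^n.
Try particular s_p(n) = pn + q. Substituting:
  pn + q = -7(p(n-1) + q) + 4n - 4.
Matching the n-coefficient: p = -7p + 4 ⇒ p = \frac{1}{2}.
Matching constants: q = 7p - 7q - 4 ⇒ q = - \frac{1}{16}.
General: s(n) = A·(-7)^n + \frac{n}{2} - \frac{1}{16}.
Apply s(0) = 2: A - \frac{1}{16} = 2 ⇒ A = \frac{33}{16}.
So s(n) = \frac{33 \left(-7\right)^{n}}{16} + \frac{n}{2} - \frac{1}{16}.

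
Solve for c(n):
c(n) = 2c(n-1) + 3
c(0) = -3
First-order linear non-homogeneous.
Homogeneous solution: c_h(n) = A·(2)^n.
Try constant particular solution c_p = K: K = 2K + 3 ⇒ K = -3.
General: c(n) = A·(2)^n - 3.
Apply c(0) = -3: A - 3 = -3 ⇒ A = 0.
So c(n) = -3.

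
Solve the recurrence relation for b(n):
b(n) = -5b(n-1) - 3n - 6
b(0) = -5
First-order linear with linear forcing.
Homogeneous solution: b_h(n) = A·(-5)^n.
Try particular b_p(n) = pn + q. Substituting:
  pn + q = -5(p(n-1) + q) - 3n - 6.
Matching the n-coefficient: p = -5p - 3 ⇒ p = - \frac{1}{2}.
Matching constants: q = 5p - 5q - 6 ⇒ q = - \frac{17}{12}.
General: b(n) = A·(-5)^n - \frac{n}{2} - \frac{17}{12}.
Apply b(0) = -5: A - \frac{17}{12} = -5 ⇒ A = - \frac{43}{12}.
So b(n) = - \frac{43 \left(-5\right)^{n}}{12} - \frac{n}{2} - \frac{17}{12}.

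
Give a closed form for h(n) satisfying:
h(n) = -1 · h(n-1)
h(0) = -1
Pure geometric recurrence with ratio -1.
By induction h(n) = h(0) · (-1)^n = - \left(-1\right)^{n}.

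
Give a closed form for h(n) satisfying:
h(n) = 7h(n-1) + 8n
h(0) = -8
First-order linear with linear forcing.
Homogeneous solution: h_h(n) = A·(7)^n.
Try particular h_p(n) = pn + q. Substituting:
  pn + q = 7(p(n-1) + q) + 8n.
Matching the n-coefficient: p = 7p + 8 ⇒ p = - \frac{4}{3}.
Matching constants: q = -7p + 7q ⇒ q = - \frac{14}{9}.
General: h(n) = A·(7)^n - \frac{4 n}{3} - \frac{14}{9}.
Apply h(0) = -8: A - \frac{14}{9} = -8 ⇒ A = - \frac{58}{9}.
So h(n) = - \frac{58 \cdot 7^{n}}{9} - \frac{4 n}{3} - \frac{14}{9}.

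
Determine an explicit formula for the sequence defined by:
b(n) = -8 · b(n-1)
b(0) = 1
Pure geometric recurrence with ratio -8.
By induction b(n) = b(0) · (-8)^n = \left(-8\right)^{n}.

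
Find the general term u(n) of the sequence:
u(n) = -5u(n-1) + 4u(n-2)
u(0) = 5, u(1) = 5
Characteristic equation: x² + 5x - 4 = 0.
Discriminant Δ = (-5)² + 4·(4) = 41.
Roots r₁,₂ = (-5 ± √41)/2, so r₁ = - \frac{5}{2} + \frac{\sqrt{41}}{2}, r₂ = - \frac{\sqrt{41}}{2} - \frac{5}{2}.
General solution: u(n) = A·r₁^n + B·r₂^n.
From the initial conditions, A + B = 5 and r₁A + r₂B = 5.
Since r₁ - r₂ = √41: A = (5 - (5)r₂)/√41 = \frac{5}{2} + \frac{35 \sqrt{41}}{82}, and B = 5 - A = \frac{5}{2} - \frac{35 \sqrt{41}}{82}.
So u(n) = \left(\frac{5}{2} + \frac{35 \sqrt{41}}{82}\right)\left(- \frac{5}{2} + \frac{\sqrt{41}}{2}\right)^n + \left(\frac{5}{2} - \frac{35 \sqrt{41}}{82}\right)\left(- \frac{\sqrt{41}}{2} - \frac{5}{2}\right)^n.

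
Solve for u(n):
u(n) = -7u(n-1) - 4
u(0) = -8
First-order linear non-homogeneous.
Homogeneous solution: u_h(n) = A·(-7)^n.
Try constant particular solution u_p = K: K = -7K - 4 ⇒ K = - \frac{1}{2}.
General: u(n) = A·(-7)^n - \frac{1}{2}.
Apply u(0) = -8: A - \frac{1}{2} = -8 ⇒ A = - \frac{15}{2}.
So u(n) = - \frac{15 \left(-7\right)^{n}}{2} - \frac{1}{2}.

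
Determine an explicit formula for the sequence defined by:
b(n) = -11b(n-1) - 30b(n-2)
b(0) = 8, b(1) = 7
Characteristic equation: x² + 11x + 30 = 0, which factors as (x - (-6))(x - (-5)) = 0.
Roots r₁ = -6, r₂ = -5 (distinct).
General solution: b(n) = A·(-6)^n + B·(-5)^n.
From b(0) = 8: A + B = 8.
From b(1) = 7: -6A - 5B = 7.
Solving: A = -47, B = 55.
So b(n) = 55 \left(-5\right)^{n} - 47 \left(-6\right)^{n}.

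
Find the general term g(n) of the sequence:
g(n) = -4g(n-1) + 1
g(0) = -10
First-order linear non-homogeneous.
Homogeneous solution: g_h(n) = A·(-4)^n.
Try constant particular solution g_p = K: K = -4K + 1 ⇒ K = \frac{1}{5}.
General: g(n) = A·(-4)^n + \frac{1}{5}.
Apply g(0) = -10: A + \frac{1}{5} = -10 ⇒ A = - \frac{51}{5}.
So g(n) = \frac{1}{5} - \frac{51 \left(-4\right)^{n}}{5}.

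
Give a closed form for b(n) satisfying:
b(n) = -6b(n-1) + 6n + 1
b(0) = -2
First-order linear with linear forcing.
Homogeneous solution: b_h(n) = A·(-6)^n.
Try particular b_p(n) = pn + q. Substituting:
  pn + q = -6(p(n-1) + q) + 6n + 1.
Matching the n-coefficient: p = -6p + 6 ⇒ p = \frac{6}{7}.
Matching constants: q = 6p - 6q + 1 ⇒ q = \frac{43}{49}.
General: b(n) = A·(-6)^n + \frac{6 n}{7} + \frac{43}{49}.
Apply b(0) = -2: A + \frac{43}{49} = -2 ⇒ A = - \frac{141}{49}.
So b(n) = - \frac{141 \left(-6\right)^{n}}{49} + \frac{6 n}{7} + \frac{43}{49}.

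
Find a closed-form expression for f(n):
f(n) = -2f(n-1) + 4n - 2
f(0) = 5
First-order linear with linear forcing.
Homogeneous solution: f_h(n) = A·(-2)^n.
Try particular f_p(n) = pn + q. Substituting:
  pn + q = -2(p(n-1) + q) + 4n - 2.
Matching the n-coefficient: p = -2p + 4 ⇒ p = \frac{4}{3}.
Matching constants: q = 2p - 2q - 2 ⇒ q = \frac{2}{9}.
General: f(n) = A·(-2)^n + \frac{4 n}{3} + \frac{2}{9}.
Apply f(0) = 5: A + \frac{2}{9} = 5 ⇒ A = \frac{43}{9}.
So f(n) = \frac{43 \left(-2\right)^{n}}{9} + \frac{4 n}{3} + \frac{2}{9}.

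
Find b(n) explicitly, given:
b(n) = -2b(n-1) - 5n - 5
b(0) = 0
First-order linear with linear forcing.
Homogeneous solution: b_h(n) = A·(-2)^n.
Try particular b_p(n) = pn + q. Substituting:
  pn + q = -2(p(n-1) + q) - 5n - 5.
Matching the n-coefficient: p = -2p - 5 ⇒ p = - \frac{5}{3}.
Matching constants: q = 2p - 2q - 5 ⇒ q = - \frac{25}{9}.
General: b(n) = A·(-2)^n - \frac{5 n}{3} - \frac{25}{9}.
Apply b(0) = 0: A - \frac{25}{9} = 0 ⇒ A = \frac{25}{9}.
So b(n) = \frac{25 \left(-2\right)^{n}}{9} - \frac{5 n}{3} - \frac{25}{9}.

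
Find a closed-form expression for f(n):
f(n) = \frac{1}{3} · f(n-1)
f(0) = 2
Pure geometric recurrence with ratio \frac{1}{3}.
By induction f(n) = f(0) · (\frac{1}{3})^n = 2 \cdot 3^{- n}.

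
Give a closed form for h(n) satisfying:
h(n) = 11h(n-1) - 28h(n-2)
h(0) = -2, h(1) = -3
Characteristic equation: x² - 11x + 28 = 0, which factors as (x - (7))(x - (4)) = 0.
Roots r₁ = 7, r₂ = 4 (distinct).
General solution: h(n) = A·(7)^n + B·(4)^n.
From h(0) = -2: A + B = -2.
From h(1) = -3: 7A + 4B = -3.
Solving: A = \frac{5}{3}, B = - \frac{11}{3}.
So h(n) = - \frac{11 \cdot 4^{n}}{3} + \frac{5 \cdot 7^{n}}{3}.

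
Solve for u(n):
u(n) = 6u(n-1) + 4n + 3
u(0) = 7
First-order linear with linear forcing.
Homogeneous solution: u_h(n) = A·(6)^n.
Try particular u_p(n) = pn + q. Substituting:
  pn + q = 6(p(n-1) + q) + 4n + 3.
Matching the n-coefficient: p = 6p + 4 ⇒ p = - \frac{4}{5}.
Matching constants: q = -6p + 6q + 3 ⇒ q = - \frac{39}{25}.
General: u(n) = A·(6)^n - \frac{4 n}{5} - \frac{39}{25}.
Apply u(0) = 7: A - \frac{39}{25} = 7 ⇒ A = \frac{214}{25}.
So u(n) = \frac{214 \cdot 6^{n}}{25} - \frac{4 n}{5} - \frac{39}{25}.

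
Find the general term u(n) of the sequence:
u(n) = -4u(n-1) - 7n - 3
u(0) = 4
First-order linear with linear forcing.
Homogeneous solution: u_h(n) = A·(-4)^n.
Try particular u_p(n) = pn + q. Substituting:
  pn + q = -4(p(n-1) + q) - 7n - 3.
Matching the n-coefficient: p = -4p - 7 ⇒ p = - \frac{7}{5}.
Matching constants: q = 4p - 4q - 3 ⇒ q = - \frac{43}{25}.
General: u(n) = A·(-4)^n - \frac{7 n}{5} - \frac{43}{25}.
Apply u(0) = 4: A - \frac{43}{25} = 4 ⇒ A = \frac{143}{25}.
So u(n) = \frac{143 \left(-4\right)^{n}}{25} - \frac{7 n}{5} - \frac{43}{25}.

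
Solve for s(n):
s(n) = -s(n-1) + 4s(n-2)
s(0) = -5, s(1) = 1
Characteristic equation: x² + x - 4 = 0.
Discriminant Δ = (-1)² + 4·(4) = 17.
Roots r₁,₂ = (-1 ± √17)/2, so r₁ = - \frac{1}{2} + \frac{\sqrt{17}}{2}, r₂ = - \frac{\sqrt{17}}{2} - \frac{1}{2}.
General solution: s(n) = A·r₁^n + B·r₂^n.
From the initial conditions, A + B = -5 and r₁A + r₂B = 1.
Since r₁ - r₂ = √17: A = (1 - (-5)r₂)/√17 = - \frac{5}{2} - \frac{3 \sqrt{17}}{34}, and B = -5 - A = - \frac{5}{2} + \frac{3 \sqrt{17}}{34}.
So s(n) = \left(- \frac{5}{2} - \frac{3 \sqrt{17}}{34}\right)\left(- \frac{1}{2} + \frac{\sqrt{17}}{2}\right)^n + \left(- \frac{5}{2} + \frac{3 \sqrt{17}}{34}\right)\left(- \frac{\sqrt{17}}{2} - \frac{1}{2}\right)^n.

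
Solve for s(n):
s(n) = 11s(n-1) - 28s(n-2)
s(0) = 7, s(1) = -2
Characteristic equation: x² - 11x + 28 = 0, which factors as (x - (7))(x - (4)) = 0.
Roots r₁ = 7, r₂ = 4 (distinct).
General solution: s(n) = A·(7)^n + B·(4)^n.
From s(0) = 7: A + B = 7.
From s(1) = -2: 7A + 4B = -2.
Solving: A = -10, B = 17.
So s(n) = 17 \cdot 4^{n} - 10 \cdot 7^{n}.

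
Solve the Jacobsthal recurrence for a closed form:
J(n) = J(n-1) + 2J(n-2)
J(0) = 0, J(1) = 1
This is the Jacobsthal sequence.
Characteristic equation: x² - x - 2 = 0; roots r₁ = 2, r₂ = -1.
General: J(n) = A·r₁^n + B·r₂^n. Solving with J(0)=0, J(1)=1 gives A = \frac{1}{3}, B = - \frac{1}{3}.
So J(n) = - \frac{\left(-1\right)^{n}}{3} + \frac{2^{n}}{3}.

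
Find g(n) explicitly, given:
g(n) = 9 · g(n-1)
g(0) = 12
Pure geometric recurrence with ratio 9.
By induction g(n) = g(0) · (9)^n = 12 \cdot 9^{n}.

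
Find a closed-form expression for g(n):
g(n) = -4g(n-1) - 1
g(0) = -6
First-order linear non-homogeneous.
Homogeneous solution: g_h(n) = A·(-4)^n.
Try constant particular solution g_p = K: K = -4K - 1 ⇒ K = - \frac{1}{5}.
General: g(n) = A·(-4)^n - \frac{1}{5}.
Apply g(0) = -6: A - \frac{1}{5} = -6 ⇒ A = - \frac{29}{5}.
So g(n) = - \frac{29 \left(-4\right)^{n}}{5} - \frac{1}{5}.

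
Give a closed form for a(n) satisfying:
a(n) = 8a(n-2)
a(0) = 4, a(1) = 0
Characteristic equation: x² - 8 = 0.
Discriminant Δ = (0)² + 4·(8) = 32.
Roots r₁,₂ = (0 ± √32)/2, so r₁ = 2 \sqrt{2}, r₂ = - 2 \sqrt{2}.
General solution: a(n) = A·r₁^n + B·r₂^n.
From the initial conditions, A + B = 4 and r₁A + r₂B = 0.
Since r₁ - r₂ = √32: A = (0 - (4)r₂)/√32 = 2, and B = 4 - A = 2.
So a(n) = \left(2\right)\left(2 \sqrt{2}\right)^n + \left(2\right)\left(- 2 \sqrt{2}\right)^n.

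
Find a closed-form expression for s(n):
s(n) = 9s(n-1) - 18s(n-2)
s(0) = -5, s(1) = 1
Characteristic equation: x² - 9x + 18 = 0, which factors as (x - (3))(x - (6)) = 0.
Roots r₁ = 3, r₂ = 6 (distinct).
General solution: s(n) = A·(3)^n + B·(6)^n.
From s(0) = -5: A + B = -5.
From s(1) = 1: 3A + 6B = 1.
Solving: A = - \frac{31}{3}, B = \frac{16}{3}.
So s(n) = - \frac{31 \cdot 3^{n}}{3} + \frac{16 \cdot 6^{n}}{3}.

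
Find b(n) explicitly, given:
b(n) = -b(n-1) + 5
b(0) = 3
First-order linear non-homogeneous.
Homogeneous solution: b_h(n) = A·(-1)^n.
Try constant particular solution b_p = K: K = -K + 5 ⇒ K = \frac{5}{2}.
General: b(n) = A·(-1)^n + \frac{5}{2}.
Apply b(0) = 3: A + \frac{5}{2} = 3 ⇒ A = \frac{1}{2}.
So b(n) = \frac{\left(-1\right)^{n}}{2} + \frac{5}{2}.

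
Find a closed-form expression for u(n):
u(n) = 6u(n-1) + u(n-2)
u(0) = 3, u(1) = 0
Characteristic equation: x² - 6x - 1 = 0.
Discriminant Δ = (6)² + 4·(1) = 40.
Roots r₁,₂ = (6 ± √40)/2, so r₁ = 3 + \sqrt{10}, r₂ = 3 - \sqrt{10}.
General solution: u(n) = A·r₁^n + B·r₂^n.
From the initial conditions, A + B = 3 and r₁A + r₂B = 0.
Since r₁ - r₂ = √40: A = (0 - (3)r₂)/√40 = \frac{3}{2} - \frac{9 \sqrt{10}}{20}, and B = 3 - A = \frac{9 \sqrt{10}}{20} + \frac{3}{2}.
So u(n) = \left(\frac{3}{2} - \frac{9 \sqrt{10}}{20}\right)\left(3 + \sqrt{10}\right)^n + \left(\frac{9 \sqrt{10}}{20} + \frac{3}{2}\right)\left(3 - \sqrt{10}\right)^n.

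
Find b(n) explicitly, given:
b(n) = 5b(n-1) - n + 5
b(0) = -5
First-order linear with linear forcing.
Homogeneous solution: b_h(n) = A·(5)^n.
Try particular b_p(n) = pn + q. Substituting:
  pn + q = 5(p(n-1) + q) - n + 5.
Matching the n-coefficient: p = 5p - 1 ⇒ p = \frac{1}{4}.
Matching constants: q = -5p + 5q + 5 ⇒ q = - \frac{15}{16}.
General: b(n) = A·(5)^n + \frac{n}{4} - \frac{15}{16}.
Apply b(0) = -5: A - \frac{15}{16} = -5 ⇒ A = - \frac{65}{16}.
So b(n) = - \frac{65 \cdot 5^{n}}{16} + \frac{n}{4} - \frac{15}{16}.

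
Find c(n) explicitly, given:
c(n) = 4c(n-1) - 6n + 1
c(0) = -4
First-order linear with linear forcing.
Homogeneous solution: c_h(n) = A·(4)^n.
Try particular c_p(n) = pn + q. Substituting:
  pn + q = 4(p(n-1) + q) - 6n + 1.
Matching the n-coefficient: p = 4p - 6 ⇒ p = 2.
Matching constants: q = -4p + 4q + 1 ⇒ q = \frac{7}{3}.
General: c(n) = A·(4)^n + 2 n + \frac{7}{3}.
Apply c(0) = -4: A + \frac{7}{3} = -4 ⇒ A = - \frac{19}{3}.
So c(n) = - \frac{19 \cdot 4^{n}}{3} + 2 n + \frac{7}{3}.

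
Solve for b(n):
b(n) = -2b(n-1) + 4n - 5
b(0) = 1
First-order linear with linear forcing.
Homogeneous solution: b_h(n) = A·(-2)^n.
Try particular b_p(n) = pn + q. Substituting:
  pn + q = -2(p(n-1) + q) + 4n - 5.
Matching the n-coefficient: p = -2p + 4 ⇒ p = \frac{4}{3}.
Matching constants: q = 2p - 2q - 5 ⇒ q = - \frac{7}{9}.
General: b(n) = A·(-2)^n + \frac{4 n}{3} - \frac{7}{9}.
Apply b(0) = 1: A - \frac{7}{9} = 1 ⇒ A = \frac{16}{9}.
So b(n) = \frac{16 \left(-2\right)^{n}}{9} + \frac{4 n}{3} - \frac{7}{9}.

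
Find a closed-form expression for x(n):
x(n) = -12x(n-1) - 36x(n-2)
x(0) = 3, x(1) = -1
Characteristic equation: x² + 12x + 36 = 0, which is (x - (-6))².
Repeated root r = -6.
General solution: x(n) = (A + Bn)·(-6)^n.
From x(0) = 3: A = 3.
From x(1) = -1: (A + B)·(-6) = -1 ⇒ B = - \frac{17}{6}.
So x(n) = \left(3 - \frac{17 n}{6}\right) \cdot (-6)^n.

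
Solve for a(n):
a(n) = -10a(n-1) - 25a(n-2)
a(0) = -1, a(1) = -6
Characteristic equation: x² + 10x + 25 = 0, which is (x - (-5))².
Repeated root r = -5.
General solution: a(n) = (A + Bn)·(-5)^n.
From a(0) = -1: A = -1.
From a(1) = -6: (A + B)·(-5) = -6 ⇒ B = \frac{11}{5}.
So a(n) = \left(\frac{11 n}{5} - 1\right) \cdot (-5)^n.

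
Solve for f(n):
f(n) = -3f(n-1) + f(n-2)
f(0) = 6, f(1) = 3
Characteristic equation: x² + 3x - 1 = 0.
Discriminant Δ = (-3)² + 4·(1) = 13.
Roots r₁,₂ = (-3 ± √13)/2, so r₁ = - \frac{3}{2} + \frac{\sqrt{13}}{2}, r₂ = - \frac{\sqrt{13}}{2} - \frac{3}{2}.
General solution: f(n) = A·r₁^n + B·r₂^n.
From the initial conditions, A + B = 6 and r₁A + r₂B = 3.
Since r₁ - r₂ = √13: A = (3 - (6)r₂)/√13 = 3 + \frac{12 \sqrt{13}}{13}, and B = 6 - A = 3 - \frac{12 \sqrt{13}}{13}.
So f(n) = \left(3 + \frac{12 \sqrt{13}}{13}\right)\left(- \frac{3}{2} + \frac{\sqrt{13}}{2}\right)^n + \left(3 - \frac{12 \sqrt{13}}{13}\right)\left(- \frac{\sqrt{13}}{2} - \frac{3}{2}\right)^n.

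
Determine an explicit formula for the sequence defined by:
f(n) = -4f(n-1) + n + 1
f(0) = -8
First-order linear with linear forcing.
Homogeneous solution: f_h(n) = A·(-4)^n.
Try particular f_p(n) = pn + q. Substituting:
  pn + q = -4(p(n-1) + q) + n + 1.
Matching the n-coefficient: p = -4p + 1 ⇒ p = \frac{1}{5}.
Matching constants: q = 4p - 4q + 1 ⇒ q = \frac{9}{25}.
General: f(n) = A·(-4)^n + \frac{n}{5} + \frac{9}{25}.
Apply f(0) = -8: A + \frac{9}{25} = -8 ⇒ A = - \frac{209}{25}.
So f(n) = - \frac{209 \left(-4\right)^{n}}{25} + \frac{n}{5} + \frac{9}{25}.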